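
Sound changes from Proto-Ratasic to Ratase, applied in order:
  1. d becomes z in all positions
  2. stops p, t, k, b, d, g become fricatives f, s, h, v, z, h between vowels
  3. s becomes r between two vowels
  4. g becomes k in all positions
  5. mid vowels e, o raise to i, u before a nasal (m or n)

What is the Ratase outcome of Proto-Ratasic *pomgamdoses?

Ratase: *pomgamdoses > pomgamzoses > pomgamzores > pomkamzores > pumkamzores  (by unconditioned shift, rhotacism, unconditioned shift, pre-nasal raising)

pumkamzores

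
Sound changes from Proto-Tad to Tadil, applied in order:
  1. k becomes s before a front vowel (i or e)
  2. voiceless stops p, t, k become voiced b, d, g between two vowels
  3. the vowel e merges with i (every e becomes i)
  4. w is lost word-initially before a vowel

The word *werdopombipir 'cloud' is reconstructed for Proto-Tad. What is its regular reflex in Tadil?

irdobombibir

Tadil: *werdopombipir > werdobombibir > wirdobombibir > irdobombibir  (by intervocalic voicing, vowel merger, glide loss)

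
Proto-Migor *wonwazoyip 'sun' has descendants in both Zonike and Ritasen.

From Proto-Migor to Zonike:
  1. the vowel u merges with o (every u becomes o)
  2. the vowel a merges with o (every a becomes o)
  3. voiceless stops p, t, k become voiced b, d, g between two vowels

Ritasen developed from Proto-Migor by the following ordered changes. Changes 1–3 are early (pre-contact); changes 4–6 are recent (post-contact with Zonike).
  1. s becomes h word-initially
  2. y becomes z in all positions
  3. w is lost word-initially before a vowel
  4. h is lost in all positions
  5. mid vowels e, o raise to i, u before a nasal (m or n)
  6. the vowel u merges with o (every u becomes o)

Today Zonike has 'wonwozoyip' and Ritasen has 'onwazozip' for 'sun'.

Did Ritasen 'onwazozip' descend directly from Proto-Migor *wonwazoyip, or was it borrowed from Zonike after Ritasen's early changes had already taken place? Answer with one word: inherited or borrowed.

inherited

If inherited, *wonwazoyip would pass through all of Ritasen's changes:
Ritasen: start from *wonwazoyip.
  rule 1: no change — wonwazoyip
  rule 2 (unconditioned shift): wonwazoyip → wonwazozip
  rule 3 (glide loss): wonwazozip → onwazozip
  rule 4: no change — onwazozip
  rule 5 (pre-nasal raising): onwazozip → unwazozip
  rule 6 (vowel merger): unwazozip → onwazozip
  ⇒ Ritasen onwazozip
If borrowed from Zonike 'wonwozoyip' after the early changes, it would undergo only the recent ones:
  rule 4 (h-loss): no change (wonwozoyip)
  rule 5 (pre-nasal raising): wonwozoyip → wunwozoyip
  rule 6 (vowel merger): wunwozoyip → wonwozoyip
  ⇒ as a loan: wonwozoyip
Ritasen 'onwazozip' matches the inherited outcome exactly, so it is an inherited cognate, not a loan.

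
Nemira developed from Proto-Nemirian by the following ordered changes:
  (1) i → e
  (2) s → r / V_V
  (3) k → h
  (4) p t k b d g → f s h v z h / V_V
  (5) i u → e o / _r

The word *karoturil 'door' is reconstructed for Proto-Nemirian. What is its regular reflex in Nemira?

harosorel

Nemira: *karoturil
  karoturil → karoturel   [vowel merger]
  karoturel (rule 2 does not apply)
  karoturel → haroturel   [unconditioned shift]
  haroturel → harosurel   [intervocalic lenition]
  harosurel → harosorel   [pre-rhotic lowering]
  giving Nemira harosorel.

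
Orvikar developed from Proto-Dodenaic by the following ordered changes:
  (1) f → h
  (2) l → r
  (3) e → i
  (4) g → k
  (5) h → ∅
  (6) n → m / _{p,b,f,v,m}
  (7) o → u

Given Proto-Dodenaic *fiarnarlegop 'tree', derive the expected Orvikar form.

iarnarrikup

Orvikar: *fiarnarlegop
  fiarnarlegop → hiarnarlegop   [unconditioned shift]
  hiarnarlegop → hiarnarregop   [unconditioned shift]
  hiarnarregop → hiarnarrigop   [vowel merger]
  hiarnarrigop → hiarnarrikop   [unconditioned shift]
  hiarnarrikop → iarnarrikop   [h-loss]
  iarnarrikop (rule 6 does not apply)
  iarnarrikop → iarnarrikup   [vowel merger]
  giving Orvikar iarnarrikup.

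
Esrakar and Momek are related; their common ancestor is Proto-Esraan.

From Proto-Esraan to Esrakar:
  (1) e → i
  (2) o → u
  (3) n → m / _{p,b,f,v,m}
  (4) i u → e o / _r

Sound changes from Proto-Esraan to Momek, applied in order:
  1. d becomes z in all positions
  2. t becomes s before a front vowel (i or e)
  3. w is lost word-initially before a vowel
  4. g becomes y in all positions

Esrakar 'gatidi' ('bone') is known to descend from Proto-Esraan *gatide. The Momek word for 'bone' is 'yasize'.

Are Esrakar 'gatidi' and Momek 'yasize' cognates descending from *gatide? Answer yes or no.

yes

Derive the expected Momek reflex of *gatide:
Momek: *gatide
  gatide → gatize   [unconditioned shift]
  gatize → gasize   [palatalisation]
  gasize (rule 3 does not apply)
  gasize → yasize   [unconditioned shift]
  giving Momek yasize.
Momek 'yasize' matches the regular reflex exactly, so the pair is cognate.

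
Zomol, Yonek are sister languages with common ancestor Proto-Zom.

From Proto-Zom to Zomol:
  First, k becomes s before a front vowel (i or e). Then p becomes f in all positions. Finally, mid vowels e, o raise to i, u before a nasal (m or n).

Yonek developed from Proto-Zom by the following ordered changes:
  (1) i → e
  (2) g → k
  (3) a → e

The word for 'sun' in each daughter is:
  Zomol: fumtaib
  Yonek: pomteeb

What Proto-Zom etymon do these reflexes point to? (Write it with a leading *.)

*pomtaib

Position 2: Zomol has u, Yonek has o. Yonek preserves o here (none of its changes turn any other segment into o), so the proto-segment is *o.
Position 5: Zomol has a, Yonek has e. Zomol preserves a here (none of its changes turn any other segment into a), so the proto-segment is *a.
Position 1: Zomol has f, Yonek has p. Yonek preserves p here (none of its changes turn any other segment into p), so the proto-segment is *p.
Continuing position by position gives *pomtaib; check it forward:
Zomol: *pomtaib
  pomtaib (rule 1 does not apply)
  pomtaib → fomtaib   [unconditioned shift]
  fomtaib → fumtaib   [pre-nasal raising]
  giving Zomol fumtaib.
Yonek: *pomtaib
  pomtaib → pomtaeb   [vowel merger]
  pomtaeb (rule 2 does not apply)
  pomtaeb → pomteeb   [vowel merger]
  giving Yonek pomteeb.
*pomtaib is the unique common source.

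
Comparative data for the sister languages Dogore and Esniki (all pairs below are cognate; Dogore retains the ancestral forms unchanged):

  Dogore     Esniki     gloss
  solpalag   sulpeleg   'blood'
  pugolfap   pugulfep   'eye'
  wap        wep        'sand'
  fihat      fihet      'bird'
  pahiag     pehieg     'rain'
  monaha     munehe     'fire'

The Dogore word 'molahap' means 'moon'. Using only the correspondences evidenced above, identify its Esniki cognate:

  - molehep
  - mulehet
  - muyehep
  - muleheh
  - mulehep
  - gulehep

solpalag ~ sulpeleg, pugolfap ~ pugulfep — Dogore o corresponds to Esniki u after a consonant, before a consonant other than r, m, n, p, b, f, v.
solpalag ~ sulpeleg, fihat ~ fihet — Dogore a corresponds to Esniki e after a consonant, before a consonant other than r, m, n, p, b, f, v.
pugolfap ~ pugulfep, wap ~ wep — Dogore a corresponds to Esniki e after a consonant, before a labial obstruent.
Applying these to Dogore 'molahap':
  molahap → mulahap   (o→u after a consonant, before a consonant other than r, m, n, p, b, f, v)
  mulahap → mulehap   (a→e after a consonant, before a consonant other than r, m, n, p, b, f, v)
  mulehap → mulehep   (a→e after a consonant, before a labial obstruent)
So the Esniki cognate is 'mulehep'.

mulehep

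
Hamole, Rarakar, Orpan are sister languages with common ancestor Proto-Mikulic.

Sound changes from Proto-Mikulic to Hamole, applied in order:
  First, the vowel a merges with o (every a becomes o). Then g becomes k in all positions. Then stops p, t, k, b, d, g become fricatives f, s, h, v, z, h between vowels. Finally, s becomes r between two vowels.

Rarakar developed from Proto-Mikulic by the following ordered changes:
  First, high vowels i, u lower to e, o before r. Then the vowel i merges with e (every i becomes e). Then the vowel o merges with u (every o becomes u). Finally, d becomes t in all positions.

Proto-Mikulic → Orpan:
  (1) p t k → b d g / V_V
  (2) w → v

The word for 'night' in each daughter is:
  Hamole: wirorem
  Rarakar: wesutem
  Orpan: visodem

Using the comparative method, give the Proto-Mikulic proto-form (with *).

*wisotem

Position 4: Hamole has o, Rarakar has u, Orpan has o. Orpan preserves o here (none of its changes turn any other segment into o), so the proto-segment is *o.
Position 1: Hamole has w, Rarakar has w, Orpan has v. Hamole preserves w here (none of its changes turn any other segment into w), so the proto-segment is *w.
Continuing position by position gives *wisotem; check it forward:
Hamole: *wisotem
  wisotem (rule 1 does not apply)
  wisotem (rule 2 does not apply)
  wisotem → wisosem   [intervocalic lenition]
  wisosem → wirorem   [rhotacism]
  giving Hamole wirorem.
Rarakar: start from *wisotem.
  rule 1: no change — wisotem
  rule 2 (vowel merger): wisotem → wesotem
  rule 3 (vowel merger): wesotem → wesutem
  rule 4: no change — wesutem
  ⇒ Rarakar wesutem
Orpan: start from *wisotem.
  rule 1 (intervocalic voicing): wisotem → wisodem
  rule 2 (unconditioned shift): wisodem → visodem
  ⇒ Orpan visodem
No other proto-form is consistent with every reflex, so the reconstruction is *wisotem.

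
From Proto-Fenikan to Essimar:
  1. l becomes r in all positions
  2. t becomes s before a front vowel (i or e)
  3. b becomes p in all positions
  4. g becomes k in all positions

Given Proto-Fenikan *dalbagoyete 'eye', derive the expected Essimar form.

Essimar: *dalbagoyete > darbagoyete > darbagoyese > darpagoyese > darpakoyese  (by unconditioned shift, palatalisation, unconditioned shift, unconditioned shift)

darpakoyese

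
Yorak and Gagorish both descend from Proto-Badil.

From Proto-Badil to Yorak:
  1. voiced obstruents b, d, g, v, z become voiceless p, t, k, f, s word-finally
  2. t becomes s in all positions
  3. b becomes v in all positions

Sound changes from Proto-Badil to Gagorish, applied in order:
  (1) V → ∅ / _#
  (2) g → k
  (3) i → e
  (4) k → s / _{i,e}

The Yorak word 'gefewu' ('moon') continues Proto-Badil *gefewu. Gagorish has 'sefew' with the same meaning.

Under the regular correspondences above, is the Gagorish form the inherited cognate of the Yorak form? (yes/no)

Derive the expected Gagorish reflex of *gefewu:
Gagorish: *gefewu
  gefewu → gefew   [apocope]
  gefew → kefew   [unconditioned shift]
  kefew (rule 3 does not apply)
  kefew → sefew   [palatalisation]
  giving Gagorish sefew.
Gagorish 'sefew' matches the regular reflex exactly, so the pair is cognate.

yes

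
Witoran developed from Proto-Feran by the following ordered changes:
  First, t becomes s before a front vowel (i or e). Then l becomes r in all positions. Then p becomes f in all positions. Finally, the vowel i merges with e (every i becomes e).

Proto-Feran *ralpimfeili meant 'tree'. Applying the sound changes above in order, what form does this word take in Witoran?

rarfemfeere

Witoran: *ralpimfeili > rarpimfeiri > rarfimfeiri > rarfemfeere  (by unconditioned shift, unconditioned shift, vowel merger)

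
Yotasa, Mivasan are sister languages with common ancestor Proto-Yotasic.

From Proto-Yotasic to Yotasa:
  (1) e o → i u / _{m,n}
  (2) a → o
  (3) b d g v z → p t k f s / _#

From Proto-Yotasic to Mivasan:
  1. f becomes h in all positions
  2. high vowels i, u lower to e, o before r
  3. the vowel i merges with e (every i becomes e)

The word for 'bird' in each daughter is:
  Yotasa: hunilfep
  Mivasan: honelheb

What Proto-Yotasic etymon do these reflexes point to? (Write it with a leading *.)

Position 2: Yotasa has u, Mivasan has o. Taking the neighbouring segments as reconstructed: Yotasa u could go back to *o or *u; Mivasan o can only go back to *o — the one source consistent with every daughter is *o.
Position 6: Yotasa has f, Mivasan has h. Taking the neighbouring segments as reconstructed: Yotasa f can only go back to *f; Mivasan h could go back to *f or *h — the one source consistent with every daughter is *f.
Verify the candidate proto-form against each daughter:
Yotasa: *honilfeb
  honilfeb → hunilfeb   [pre-nasal raising]
  hunilfeb (rule 2 does not apply)
  hunilfeb → hunilfep   [final devoicing]
  giving Yotasa hunilfep.
Mivasan: *honilfeb
  honilfeb → honilheb   [unconditioned shift]
  honilheb (rule 2 does not apply)
  honilheb → honelheb   [vowel merger]
  giving Mivasan honelheb.
No other proto-form is consistent with every reflex, so the reconstruction is *honilfeb.

*honilfeb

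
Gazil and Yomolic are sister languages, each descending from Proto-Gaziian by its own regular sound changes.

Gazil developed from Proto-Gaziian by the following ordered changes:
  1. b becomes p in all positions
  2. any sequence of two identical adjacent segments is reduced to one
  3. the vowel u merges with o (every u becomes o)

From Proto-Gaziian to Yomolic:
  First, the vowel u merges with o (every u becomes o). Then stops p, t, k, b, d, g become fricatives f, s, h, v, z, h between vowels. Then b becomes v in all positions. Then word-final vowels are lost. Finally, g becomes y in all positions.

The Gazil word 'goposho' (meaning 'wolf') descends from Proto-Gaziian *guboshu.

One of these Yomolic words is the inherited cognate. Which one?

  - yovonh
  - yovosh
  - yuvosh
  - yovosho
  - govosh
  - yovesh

yovosh

Yomolic: start from *guboshu.
  rule 1 (vowel merger): guboshu → gobosho
  rule 2 (intervocalic lenition): gobosho → govosho
  rule 3: no change — govosho
  rule 4 (apocope): govosho → govosh
  rule 5 (unconditioned shift): govosh → yovosh
  ⇒ Yomolic yovosh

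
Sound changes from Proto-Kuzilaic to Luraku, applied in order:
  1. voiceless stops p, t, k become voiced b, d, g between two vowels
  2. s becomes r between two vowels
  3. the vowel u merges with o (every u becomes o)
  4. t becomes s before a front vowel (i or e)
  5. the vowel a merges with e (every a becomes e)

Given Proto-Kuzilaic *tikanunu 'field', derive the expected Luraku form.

Luraku: *tikanunu > tiganunu > tiganono > siganono > sigenono  (by intervocalic voicing, vowel merger, palatalisation, vowel merger)

sigenono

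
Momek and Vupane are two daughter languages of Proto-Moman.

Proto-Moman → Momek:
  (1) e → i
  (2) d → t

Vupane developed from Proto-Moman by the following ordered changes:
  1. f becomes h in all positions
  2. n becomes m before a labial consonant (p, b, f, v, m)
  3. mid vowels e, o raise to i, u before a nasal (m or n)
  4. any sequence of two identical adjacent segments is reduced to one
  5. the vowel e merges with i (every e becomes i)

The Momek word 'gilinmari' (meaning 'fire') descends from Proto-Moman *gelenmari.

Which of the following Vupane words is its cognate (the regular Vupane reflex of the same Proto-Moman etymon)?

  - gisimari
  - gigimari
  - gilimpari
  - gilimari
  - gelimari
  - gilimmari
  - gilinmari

gilimari

Vupane: *gelenmari
  gelenmari (rule 1 does not apply)
  gelenmari → gelemmari   [nasal place assimilation]
  gelemmari → gelimmari   [pre-nasal raising]
  gelimmari → gelimari   [degemination]
  gelimari → gilimari   [vowel merger]
  giving Vupane gilimari.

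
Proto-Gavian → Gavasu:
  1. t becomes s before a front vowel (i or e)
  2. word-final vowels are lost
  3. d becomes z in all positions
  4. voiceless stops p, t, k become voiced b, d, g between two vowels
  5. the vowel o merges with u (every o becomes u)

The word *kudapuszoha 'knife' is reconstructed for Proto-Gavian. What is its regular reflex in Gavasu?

Gavasu: *kudapuszoha
  kudapuszoha (rule 1 does not apply)
  kudapuszoha → kudapuszoh   [apocope]
  kudapuszoh → kuzapuszoh   [unconditioned shift]
  kuzapuszoh → kuzabuszoh   [intervocalic voicing]
  kuzabuszoh → kuzabuszuh   [vowel merger]
  giving Gavasu kuzabuszuh.

kuzabuszuh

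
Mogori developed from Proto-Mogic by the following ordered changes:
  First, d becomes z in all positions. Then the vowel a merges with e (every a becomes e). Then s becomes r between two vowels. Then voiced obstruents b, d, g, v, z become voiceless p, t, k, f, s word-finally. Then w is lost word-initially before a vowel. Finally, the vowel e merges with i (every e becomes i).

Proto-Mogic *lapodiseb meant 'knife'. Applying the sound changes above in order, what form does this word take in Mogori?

lipozirip

Mogori: *lapodiseb
  lapodiseb → lapoziseb   [unconditioned shift]
  lapoziseb → lepoziseb   [vowel merger]
  lepoziseb → lepozireb   [rhotacism]
  lepozireb → lepozirep   [final devoicing]
  lepozirep (rule 5 does not apply)
  lepozirep → lipozirip   [vowel merger]
  giving Mogori lipozirip.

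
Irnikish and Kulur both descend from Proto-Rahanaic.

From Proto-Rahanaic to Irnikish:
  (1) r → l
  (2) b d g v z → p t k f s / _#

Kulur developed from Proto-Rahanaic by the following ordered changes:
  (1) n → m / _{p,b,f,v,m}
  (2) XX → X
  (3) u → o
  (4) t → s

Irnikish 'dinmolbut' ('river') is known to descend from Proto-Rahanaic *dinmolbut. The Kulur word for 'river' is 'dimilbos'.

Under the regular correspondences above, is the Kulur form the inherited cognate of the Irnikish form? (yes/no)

Derive the expected Kulur reflex of *dinmolbut:
Kulur: *dinmolbut > dimmolbut > dimolbut > dimolbot > dimolbos  (by nasal place assimilation, degemination, vowel merger, unconditioned shift)
The regular Kulur reflex would be 'dimolbos', but the attested form is 'dimilbos'. The correspondence is irregular, so they are not cognates (the Kulur form has a different source).

no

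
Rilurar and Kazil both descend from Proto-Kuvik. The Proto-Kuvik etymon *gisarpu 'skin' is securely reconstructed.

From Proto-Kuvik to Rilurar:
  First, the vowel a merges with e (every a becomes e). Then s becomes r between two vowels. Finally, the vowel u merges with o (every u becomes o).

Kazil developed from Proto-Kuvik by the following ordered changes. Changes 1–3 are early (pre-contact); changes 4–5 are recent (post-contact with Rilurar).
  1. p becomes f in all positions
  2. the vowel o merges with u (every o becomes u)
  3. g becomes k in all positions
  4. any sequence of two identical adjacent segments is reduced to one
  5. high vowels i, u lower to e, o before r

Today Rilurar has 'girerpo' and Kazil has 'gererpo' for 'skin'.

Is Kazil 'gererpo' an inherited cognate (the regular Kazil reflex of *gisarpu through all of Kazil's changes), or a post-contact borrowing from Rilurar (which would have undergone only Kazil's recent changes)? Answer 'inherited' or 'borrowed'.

borrowed

If inherited, *gisarpu would pass through all of Kazil's changes:
Kazil: *gisarpu
  gisarpu → gisarfu   [unconditioned shift]
  gisarfu (rule 2 does not apply)
  gisarfu → kisarfu   [unconditioned shift]
  kisarfu (rule 4 does not apply)
  kisarfu (rule 5 does not apply)
  giving Kazil kisarfu.
If borrowed from Rilurar 'girerpo' after the early changes, it would undergo only the recent ones:
  rule 4 (degemination): no change (girerpo)
  rule 5 (pre-rhotic lowering): girerpo → gererpo
  ⇒ as a loan: gererpo
Kazil 'gererpo' matches the loan outcome 'gererpo', not the inherited 'kisarfu' — it skipped the early Kazil changes, so it was borrowed from Rilurar.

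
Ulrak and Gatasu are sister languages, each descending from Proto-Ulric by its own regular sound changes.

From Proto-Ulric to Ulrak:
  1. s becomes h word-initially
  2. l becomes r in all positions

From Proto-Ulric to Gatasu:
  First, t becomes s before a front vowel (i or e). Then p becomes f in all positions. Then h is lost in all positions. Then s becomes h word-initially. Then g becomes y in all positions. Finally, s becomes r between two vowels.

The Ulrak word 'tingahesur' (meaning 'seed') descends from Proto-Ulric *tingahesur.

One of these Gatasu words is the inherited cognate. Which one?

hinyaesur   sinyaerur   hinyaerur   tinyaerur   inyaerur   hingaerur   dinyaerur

hinyaerur

Gatasu: start from *tingahesur.
  rule 1 (palatalisation): tingahesur → singahesur
  rule 2: no change — singahesur
  rule 3 (h-loss): singahesur → singaesur
  rule 4 (debuccalisation): singaesur → hingaesur
  rule 5 (unconditioned shift): hingaesur → hinyaesur
  rule 6 (rhotacism): hinyaesur → hinyaerur
  ⇒ Gatasu hinyaerur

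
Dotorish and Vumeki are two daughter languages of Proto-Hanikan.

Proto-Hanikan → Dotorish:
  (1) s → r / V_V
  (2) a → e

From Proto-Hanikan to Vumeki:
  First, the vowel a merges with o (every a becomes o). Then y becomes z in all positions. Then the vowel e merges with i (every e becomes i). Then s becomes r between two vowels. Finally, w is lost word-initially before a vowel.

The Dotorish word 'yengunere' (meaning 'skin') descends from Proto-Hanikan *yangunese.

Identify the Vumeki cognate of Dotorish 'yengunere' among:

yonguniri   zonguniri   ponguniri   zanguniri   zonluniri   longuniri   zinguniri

Vumeki: start from *yangunese.
  rule 1 (vowel merger): yangunese → yongunese
  rule 2 (unconditioned shift): yongunese → zongunese
  rule 3 (vowel merger): zongunese → zongunisi
  rule 4 (rhotacism): zongunisi → zonguniri
  rule 5: no change — zonguniri
  ⇒ Vumeki zonguniri
The other candidates each miss or misapply at least one Vumeki change.

zonguniri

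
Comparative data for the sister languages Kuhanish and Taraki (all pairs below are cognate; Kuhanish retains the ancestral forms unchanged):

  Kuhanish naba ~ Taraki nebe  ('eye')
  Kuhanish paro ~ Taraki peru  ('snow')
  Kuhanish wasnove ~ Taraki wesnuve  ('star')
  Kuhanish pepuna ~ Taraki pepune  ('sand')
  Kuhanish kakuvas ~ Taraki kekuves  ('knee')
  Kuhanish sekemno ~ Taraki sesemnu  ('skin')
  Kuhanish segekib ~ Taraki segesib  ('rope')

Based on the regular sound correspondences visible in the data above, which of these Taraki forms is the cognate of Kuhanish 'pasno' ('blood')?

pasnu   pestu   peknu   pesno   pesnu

wasnove ~ wesnuve, kakuvas ~ kekuves — Kuhanish a corresponds to Taraki e after a consonant, before a consonant other than r, m, n, p, b, f, v.
paro ~ peru, sekemno ~ sesemnu — Kuhanish o corresponds to Taraki u word-finally.
Applying these to Kuhanish 'pasno':
  pasno → pesno   (a→e after a consonant, before a consonant other than r, m, n, p, b, f, v)
  pesno → pesnu   (o→u word-finally)
So the Taraki cognate is 'pesnu'.

pesnu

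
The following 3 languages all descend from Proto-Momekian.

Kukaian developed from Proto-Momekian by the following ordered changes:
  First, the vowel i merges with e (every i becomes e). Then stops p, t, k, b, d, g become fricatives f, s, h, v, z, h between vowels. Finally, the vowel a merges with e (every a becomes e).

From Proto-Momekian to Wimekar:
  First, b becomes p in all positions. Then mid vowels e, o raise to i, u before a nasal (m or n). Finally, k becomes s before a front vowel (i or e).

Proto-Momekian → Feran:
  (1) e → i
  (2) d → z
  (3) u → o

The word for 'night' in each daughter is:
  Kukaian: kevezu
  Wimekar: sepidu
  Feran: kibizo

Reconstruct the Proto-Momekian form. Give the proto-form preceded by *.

Position 5: Kukaian has z, Wimekar has d, Feran has z. Wimekar preserves d here (none of its changes turn any other segment into d), so the proto-segment is *d.
Position 1: Kukaian has k, Wimekar has s, Feran has k. Kukaian preserves k here (none of its changes turn any other segment into k), so the proto-segment is *k.
Position 4: Kukaian has e, Wimekar has i, Feran has i. Taking the neighbouring segments as reconstructed: Kukaian e could go back to *a or *e or *i; Wimekar i can only go back to *i; Feran i could go back to *e or *i — the one source consistent with every daughter is *i.
This points to *kebidu. Verify forward in each daughter:
Kukaian: *kebidu
  kebidu → kebedu   [vowel merger]
  kebedu → kevezu   [intervocalic lenition]
  kevezu (rule 3 does not apply)
  giving Kukaian kevezu.
Wimekar: *kebidu
  kebidu → kepidu   [unconditioned shift]
  kepidu (rule 2 does not apply)
  kepidu → sepidu   [palatalisation]
  giving Wimekar sepidu.
Feran: start from *kebidu.
  rule 1 (vowel merger): kebidu → kibidu
  rule 2 (unconditioned shift): kibidu → kibizu
  rule 3 (vowel merger): kibizu → kibizo
  ⇒ Feran kibizo
Only *kebidu yields all of Kukaian kevezu, Wimekar sepidu, Feran kibizo.

*kebidu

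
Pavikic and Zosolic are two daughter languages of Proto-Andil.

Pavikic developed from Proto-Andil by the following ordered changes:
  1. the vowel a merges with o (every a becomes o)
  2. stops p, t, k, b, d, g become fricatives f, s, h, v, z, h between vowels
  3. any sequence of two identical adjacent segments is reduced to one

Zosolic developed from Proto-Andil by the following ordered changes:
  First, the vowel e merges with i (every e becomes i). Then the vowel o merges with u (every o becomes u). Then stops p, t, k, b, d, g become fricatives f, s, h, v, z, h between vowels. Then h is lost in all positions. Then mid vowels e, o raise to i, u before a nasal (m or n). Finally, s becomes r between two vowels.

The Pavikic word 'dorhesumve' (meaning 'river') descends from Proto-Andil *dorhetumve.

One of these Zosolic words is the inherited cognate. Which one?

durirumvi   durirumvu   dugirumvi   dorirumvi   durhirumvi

Zosolic: *dorhetumve > dorhitumvi > durhitumvi > durhisumvi > durisumvi > durirumvi  (by vowel merger, vowel merger, intervocalic lenition, h-loss, rhotacism)
Among the options, 'durirumvi' alone shows every Zosolic change applied in order.

durirumvi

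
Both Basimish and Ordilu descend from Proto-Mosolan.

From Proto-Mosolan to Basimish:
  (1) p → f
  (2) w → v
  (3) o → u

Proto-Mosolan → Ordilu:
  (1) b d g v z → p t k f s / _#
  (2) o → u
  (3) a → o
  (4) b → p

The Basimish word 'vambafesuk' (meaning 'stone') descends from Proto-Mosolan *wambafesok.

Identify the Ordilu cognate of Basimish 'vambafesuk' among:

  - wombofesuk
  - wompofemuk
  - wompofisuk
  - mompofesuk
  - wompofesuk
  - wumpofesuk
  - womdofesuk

Ordilu: *wambafesok > wambafesuk > wombofesuk > wompofesuk  (by vowel merger, vowel merger, unconditioned shift)
Among the options, 'wompofesuk' alone shows every Ordilu change applied in order.

wompofesuk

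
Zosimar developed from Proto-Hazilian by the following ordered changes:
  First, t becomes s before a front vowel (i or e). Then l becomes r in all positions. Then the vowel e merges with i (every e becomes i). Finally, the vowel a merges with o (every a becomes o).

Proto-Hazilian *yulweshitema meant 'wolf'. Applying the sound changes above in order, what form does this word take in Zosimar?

Zosimar: start from *yulweshitema.
  rule 1 (palatalisation): yulweshitema → yulweshisema
  rule 2 (unconditioned shift): yulweshisema → yurweshisema
  rule 3 (vowel merger): yurweshisema → yurwishisima
  rule 4 (vowel merger): yurwishisima → yurwishisimo
  ⇒ Zosimar yurwishisimo

yurwishisimo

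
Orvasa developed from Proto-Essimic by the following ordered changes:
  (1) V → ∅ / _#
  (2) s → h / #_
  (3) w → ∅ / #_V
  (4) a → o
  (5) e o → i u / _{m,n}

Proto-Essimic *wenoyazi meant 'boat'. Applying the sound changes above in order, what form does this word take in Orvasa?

Orvasa: start from *wenoyazi.
  rule 1 (apocope): wenoyazi → wenoyaz
  rule 2: no change — wenoyaz
  rule 3 (glide loss): wenoyaz → enoyaz
  rule 4 (vowel merger): enoyaz → enoyoz
  rule 5 (pre-nasal raising): enoyoz → inoyoz
  ⇒ Orvasa inoyoz

inoyoz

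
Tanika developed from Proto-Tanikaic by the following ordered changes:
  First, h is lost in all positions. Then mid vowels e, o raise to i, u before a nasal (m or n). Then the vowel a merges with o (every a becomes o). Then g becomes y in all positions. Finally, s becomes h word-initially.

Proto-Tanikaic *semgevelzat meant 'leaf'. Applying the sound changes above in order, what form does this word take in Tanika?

Tanika: *semgevelzat > simgevelzat > simgevelzot > simyevelzot > himyevelzot  (by pre-nasal raising, vowel merger, unconditioned shift, debuccalisation)

himyevelzot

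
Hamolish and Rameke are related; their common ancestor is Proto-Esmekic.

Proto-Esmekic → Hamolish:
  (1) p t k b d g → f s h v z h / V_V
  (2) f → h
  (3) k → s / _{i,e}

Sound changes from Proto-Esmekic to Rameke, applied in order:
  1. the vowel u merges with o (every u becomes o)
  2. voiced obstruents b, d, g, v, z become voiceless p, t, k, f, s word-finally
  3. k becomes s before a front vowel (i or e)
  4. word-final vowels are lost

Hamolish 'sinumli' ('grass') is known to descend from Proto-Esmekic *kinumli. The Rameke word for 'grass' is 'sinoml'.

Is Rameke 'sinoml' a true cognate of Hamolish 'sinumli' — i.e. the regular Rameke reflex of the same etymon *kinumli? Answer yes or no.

Derive the expected Rameke reflex of *kinumli:
Rameke: start from *kinumli.
  rule 1 (vowel merger): kinumli → kinomli
  rule 2: no change — kinomli
  rule 3 (palatalisation): kinomli → sinomli
  rule 4 (apocope): sinomli → sinoml
  ⇒ Rameke sinoml
Rameke 'sinoml' matches the regular reflex exactly, so the pair is cognate.

yes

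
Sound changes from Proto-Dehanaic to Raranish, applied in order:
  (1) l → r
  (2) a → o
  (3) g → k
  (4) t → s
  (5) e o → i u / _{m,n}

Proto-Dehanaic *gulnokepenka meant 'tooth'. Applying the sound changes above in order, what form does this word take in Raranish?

kurnokepinko

Raranish: *gulnokepenka > gurnokepenka > gurnokepenko > kurnokepenko > kurnokepinko  (by unconditioned shift, vowel merger, unconditioned shift, pre-nasal raising)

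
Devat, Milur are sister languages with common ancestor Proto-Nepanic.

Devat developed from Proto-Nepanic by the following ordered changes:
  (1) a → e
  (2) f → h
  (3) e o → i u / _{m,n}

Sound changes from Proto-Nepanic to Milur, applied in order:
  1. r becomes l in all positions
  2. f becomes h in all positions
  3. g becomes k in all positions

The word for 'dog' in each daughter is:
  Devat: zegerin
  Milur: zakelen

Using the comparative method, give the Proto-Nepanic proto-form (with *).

*zageren

Position 3: Devat has g, Milur has k. Devat preserves g here (none of its changes turn any other segment into g), so the proto-segment is *g.
Position 6: Devat has i, Milur has e. Milur preserves e here (none of its changes turn any other segment into e), so the proto-segment is *e.
Position 2: Devat has e, Milur has a. Milur preserves a here (none of its changes turn any other segment into a), so the proto-segment is *a.
This points to *zageren. Verify forward in each daughter:
Devat: *zageren > zegeren > zegerin  (by vowel merger, pre-nasal raising)
Milur: *zageren > zagelen > zakelen  (by unconditioned shift, unconditioned shift)
Only *zageren yields all of Devat zegerin, Milur zakelen.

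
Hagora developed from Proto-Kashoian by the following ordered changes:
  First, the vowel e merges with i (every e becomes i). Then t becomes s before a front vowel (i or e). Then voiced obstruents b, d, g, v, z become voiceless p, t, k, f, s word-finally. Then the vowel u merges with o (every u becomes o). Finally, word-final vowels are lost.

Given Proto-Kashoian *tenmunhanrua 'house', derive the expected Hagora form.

Hagora: *tenmunhanrua > tinmunhanrua > sinmunhanrua > sinmonhanroa > sinmonhanro  (by vowel merger, palatalisation, vowel merger, apocope)

sinmonhanro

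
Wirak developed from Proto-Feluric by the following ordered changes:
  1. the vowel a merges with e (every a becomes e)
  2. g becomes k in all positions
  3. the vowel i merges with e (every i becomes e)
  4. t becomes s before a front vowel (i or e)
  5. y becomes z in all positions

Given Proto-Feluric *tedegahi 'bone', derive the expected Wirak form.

Wirak: *tedegahi
  tedegahi → tedegehi   [vowel merger]
  tedegehi → tedekehi   [unconditioned shift]
  tedekehi → tedekehe   [vowel merger]
  tedekehe → sedekehe   [palatalisation]
  sedekehe (rule 5 does not apply)
  giving Wirak sedekehe.

sedekehe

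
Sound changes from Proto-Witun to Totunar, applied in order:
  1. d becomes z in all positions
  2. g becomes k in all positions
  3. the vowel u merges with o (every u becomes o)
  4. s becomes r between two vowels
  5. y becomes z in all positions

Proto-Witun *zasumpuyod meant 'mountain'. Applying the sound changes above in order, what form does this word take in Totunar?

zarompozoz

Totunar: start from *zasumpuyod.
  rule 1 (unconditioned shift): zasumpuyod → zasumpuyoz
  rule 2: no change — zasumpuyoz
  rule 3 (vowel merger): zasumpuyoz → zasompoyoz
  rule 4 (rhotacism): zasompoyoz → zarompoyoz
  rule 5 (unconditioned shift): zarompoyoz → zarompozoz
  ⇒ Totunar zarompozoz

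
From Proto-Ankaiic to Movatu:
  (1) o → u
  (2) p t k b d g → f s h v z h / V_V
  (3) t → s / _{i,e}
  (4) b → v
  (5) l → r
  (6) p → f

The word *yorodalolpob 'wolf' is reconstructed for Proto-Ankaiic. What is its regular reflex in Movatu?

Movatu: *yorodalolpob
  yorodalolpob → yurudalulpub   [vowel merger]
  yurudalulpub → yuruzalulpub   [intervocalic lenition]
  yuruzalulpub (rule 3 does not apply)
  yuruzalulpub → yuruzalulpuv   [unconditioned shift]
  yuruzalulpuv → yuruzarurpuv   [unconditioned shift]
  yuruzarurpuv → yuruzarurfuv   [unconditioned shift]
  giving Movatu yuruzarurfuv.

yuruzarurfuv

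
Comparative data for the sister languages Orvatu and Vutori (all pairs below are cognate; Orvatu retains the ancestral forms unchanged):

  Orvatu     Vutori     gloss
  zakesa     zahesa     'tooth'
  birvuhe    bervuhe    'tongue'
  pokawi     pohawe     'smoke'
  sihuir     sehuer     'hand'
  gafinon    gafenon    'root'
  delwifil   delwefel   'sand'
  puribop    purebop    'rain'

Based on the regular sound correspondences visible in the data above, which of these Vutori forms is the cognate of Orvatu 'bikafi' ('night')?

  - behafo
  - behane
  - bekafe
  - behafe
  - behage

sihuir ~ sehuer, delwifil ~ delwefel — Orvatu i corresponds to Vutori e after a consonant, before a consonant other than r, m, n, p, b, f, v.
pokawi ~ pohawe — Orvatu k corresponds to Vutori h between vowels (before a back vowel).
pokawi ~ pohawe — Orvatu i corresponds to Vutori e word-finally.
Applying these to Orvatu 'bikafi':
  bikafi → bekafi   (i→e after a consonant, before a consonant other than r, m, n, p, b, f, v)
  bekafi → behafi   (k→h between vowels (before a back vowel))
  behafi → behafe   (i→e word-finally)
So the Vutori cognate is 'behafe'.

behafe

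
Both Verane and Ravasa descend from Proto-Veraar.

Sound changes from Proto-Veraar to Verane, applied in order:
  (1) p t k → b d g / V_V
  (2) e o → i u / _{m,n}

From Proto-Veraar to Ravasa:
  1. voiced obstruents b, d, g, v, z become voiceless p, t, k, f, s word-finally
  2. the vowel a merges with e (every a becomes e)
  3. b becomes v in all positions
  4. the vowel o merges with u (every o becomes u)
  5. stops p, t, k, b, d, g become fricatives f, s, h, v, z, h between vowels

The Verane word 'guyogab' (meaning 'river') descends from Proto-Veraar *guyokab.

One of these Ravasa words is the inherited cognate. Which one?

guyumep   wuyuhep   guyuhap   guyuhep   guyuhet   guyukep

Ravasa: *guyokab > guyokap > guyokep > guyukep > guyuhep  (by final devoicing, vowel merger, vowel merger, intervocalic lenition)
Only 'guyuhep' matches the regular Ravasa development of *guyokab.

guyuhep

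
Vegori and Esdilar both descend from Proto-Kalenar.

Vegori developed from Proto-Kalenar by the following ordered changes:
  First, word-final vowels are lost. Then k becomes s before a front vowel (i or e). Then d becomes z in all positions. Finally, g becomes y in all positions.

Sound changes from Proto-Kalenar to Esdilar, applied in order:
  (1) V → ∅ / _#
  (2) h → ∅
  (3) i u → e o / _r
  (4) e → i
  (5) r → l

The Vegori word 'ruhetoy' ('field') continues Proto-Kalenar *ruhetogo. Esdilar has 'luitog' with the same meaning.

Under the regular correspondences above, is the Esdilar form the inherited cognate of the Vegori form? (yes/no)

Derive the expected Esdilar reflex of *ruhetogo:
Esdilar: start from *ruhetogo.
  rule 1 (apocope): ruhetogo → ruhetog
  rule 2 (h-loss): ruhetog → ruetog
  rule 3: no change — ruetog
  rule 4 (vowel merger): ruetog → ruitog
  rule 5 (unconditioned shift): ruitog → luitog
  ⇒ Esdilar luitog
Esdilar 'luitog' matches the regular reflex exactly, so the pair is cognate.

yes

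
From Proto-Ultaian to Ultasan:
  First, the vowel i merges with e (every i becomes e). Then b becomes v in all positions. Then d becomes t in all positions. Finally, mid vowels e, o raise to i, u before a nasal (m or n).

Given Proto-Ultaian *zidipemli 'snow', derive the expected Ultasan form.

Ultasan: start from *zidipemli.
  rule 1 (vowel merger): zidipemli → zedepemle
  rule 2: no change — zedepemle
  rule 3 (unconditioned shift): zedepemle → zetepemle
  rule 4 (pre-nasal raising): zetepemle → zetepimle
  ⇒ Ultasan zetepimle

zetepimle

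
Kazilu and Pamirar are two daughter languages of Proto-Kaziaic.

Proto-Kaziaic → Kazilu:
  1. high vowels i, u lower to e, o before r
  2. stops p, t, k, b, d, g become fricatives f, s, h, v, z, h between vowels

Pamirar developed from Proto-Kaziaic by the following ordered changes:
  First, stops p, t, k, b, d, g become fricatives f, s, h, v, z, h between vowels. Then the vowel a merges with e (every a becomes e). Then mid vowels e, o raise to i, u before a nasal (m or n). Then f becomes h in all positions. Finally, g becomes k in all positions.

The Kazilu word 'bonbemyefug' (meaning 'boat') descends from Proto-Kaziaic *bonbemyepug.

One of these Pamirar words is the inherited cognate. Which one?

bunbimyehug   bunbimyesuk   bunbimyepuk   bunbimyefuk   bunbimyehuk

bunbimyehuk

Pamirar: *bonbemyepug > bonbemyefug > bunbimyefug > bunbimyehug > bunbimyehuk  (by intervocalic lenition, pre-nasal raising, unconditioned shift, unconditioned shift)
Only 'bunbimyehuk' matches the regular Pamirar development of *bonbemyepug.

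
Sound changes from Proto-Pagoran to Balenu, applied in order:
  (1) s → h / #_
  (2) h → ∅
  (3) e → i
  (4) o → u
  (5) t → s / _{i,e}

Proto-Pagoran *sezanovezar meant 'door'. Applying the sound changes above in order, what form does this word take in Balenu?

izanuvizar

Balenu: start from *sezanovezar.
  rule 1 (debuccalisation): sezanovezar → hezanovezar
  rule 2 (h-loss): hezanovezar → ezanovezar
  rule 3 (vowel merger): ezanovezar → izanovizar
  rule 4 (vowel merger): izanovizar → izanuvizar
  rule 5: no change — izanuvizar
  ⇒ Balenu izanuvizar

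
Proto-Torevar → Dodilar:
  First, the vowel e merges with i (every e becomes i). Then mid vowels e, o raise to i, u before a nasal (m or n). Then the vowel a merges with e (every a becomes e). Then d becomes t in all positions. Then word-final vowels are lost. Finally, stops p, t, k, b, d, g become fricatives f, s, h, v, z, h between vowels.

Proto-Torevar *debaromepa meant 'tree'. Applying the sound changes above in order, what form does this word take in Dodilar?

Dodilar: *debaromepa > dibaromipa > dibarumipa > diberumipe > tiberumipe > tiberumip > tiverumip  (by vowel merger, pre-nasal raising, vowel merger, unconditioned shift, apocope, intervocalic lenition)

tiverumip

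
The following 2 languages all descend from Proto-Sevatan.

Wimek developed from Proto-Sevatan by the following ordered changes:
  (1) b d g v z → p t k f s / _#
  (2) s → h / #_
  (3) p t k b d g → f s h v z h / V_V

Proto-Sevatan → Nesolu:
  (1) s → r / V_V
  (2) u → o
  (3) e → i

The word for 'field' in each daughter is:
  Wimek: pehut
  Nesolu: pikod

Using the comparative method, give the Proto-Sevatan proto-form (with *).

*pekud

Position 4: Wimek has u, Nesolu has o. Wimek preserves u here (none of its changes turn any other segment into u), so the proto-segment is *u.
Position 5: Wimek has t, Nesolu has d. Nesolu preserves d here (none of its changes turn any other segment into d), so the proto-segment is *d.
Position 2: Wimek has e, Nesolu has i. Wimek preserves e here (none of its changes turn any other segment into e), so the proto-segment is *e.
Continuing position by position gives *pekud; check it forward:
Wimek: start from *pekud.
  rule 1 (final devoicing): pekud → pekut
  rule 2: no change — pekut
  rule 3 (intervocalic lenition): pekut → pehut
  ⇒ Wimek pehut
Nesolu: *pekud > pekod > pikod  (by vowel merger, vowel merger)
Only *pekud yields all of Wimek pehut, Nesolu pikod.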